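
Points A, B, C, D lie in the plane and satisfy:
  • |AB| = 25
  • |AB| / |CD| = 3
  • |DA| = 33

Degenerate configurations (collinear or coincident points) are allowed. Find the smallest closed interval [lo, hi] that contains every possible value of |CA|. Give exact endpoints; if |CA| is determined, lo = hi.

|CA| ∈ [74/3, 124/3]  (≈ [24.6667, 41.3333])

|AB| ∈ {25}
|AD| ∈ {33}
|CD| ∈ {25/3}
|BD| ∈ [8, 58]
|AC| ∈ [74/3, 124/3]
|BC| ∈ [0, 199/3]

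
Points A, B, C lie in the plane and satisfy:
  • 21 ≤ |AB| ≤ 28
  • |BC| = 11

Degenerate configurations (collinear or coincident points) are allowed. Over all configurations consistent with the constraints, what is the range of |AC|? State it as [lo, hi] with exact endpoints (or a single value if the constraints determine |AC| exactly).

|AB| ∈ [21, 28]
|BC| ∈ {11}
|AC| ∈ [10, 39]

|AC| ∈ [10, 39]  (≈ [10.0000, 39.0000])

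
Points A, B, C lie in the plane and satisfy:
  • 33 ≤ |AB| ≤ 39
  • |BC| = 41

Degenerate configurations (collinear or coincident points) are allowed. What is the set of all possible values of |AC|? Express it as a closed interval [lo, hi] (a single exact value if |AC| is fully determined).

|AC| ∈ [2, 80]  (≈ [2.0000, 80.0000])

|AB| ∈ [33, 39]
|BC| ∈ {41}
|AC| ∈ [2, 80]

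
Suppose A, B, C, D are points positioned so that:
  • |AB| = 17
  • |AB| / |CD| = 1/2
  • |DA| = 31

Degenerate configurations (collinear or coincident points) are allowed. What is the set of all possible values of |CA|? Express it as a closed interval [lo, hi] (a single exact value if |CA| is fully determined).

|CA| ∈ [3, 65]  (≈ [3.0000, 65.0000])

|AB| ∈ {17}
|AD| ∈ {31}
|CD| ∈ {34}
|BD| ∈ [14, 48]
|AC| ∈ [3, 65]
|BC| ∈ [0, 82]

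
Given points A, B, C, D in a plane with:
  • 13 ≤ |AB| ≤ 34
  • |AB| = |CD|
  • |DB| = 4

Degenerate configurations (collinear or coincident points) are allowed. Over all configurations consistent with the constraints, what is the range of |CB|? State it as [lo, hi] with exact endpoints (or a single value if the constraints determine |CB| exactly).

|AB| ∈ [13, 34]
|BD| ∈ {4}
|CD| ∈ [13, 34]
|AD| ∈ [9, 38]
|BC| ∈ [9, 38]
|AC| ∈ [0, 72]

|CB| ∈ [9, 38]  (≈ [9.0000, 38.0000])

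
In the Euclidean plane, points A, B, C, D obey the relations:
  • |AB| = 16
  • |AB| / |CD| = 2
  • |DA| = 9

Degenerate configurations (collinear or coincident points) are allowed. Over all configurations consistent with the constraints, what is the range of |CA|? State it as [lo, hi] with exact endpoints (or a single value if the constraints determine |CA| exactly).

|CA| ∈ [1, 17]  (≈ [1.0000, 17.0000])

|AB| ∈ {16}
|AD| ∈ {9}
|CD| ∈ {8}
|BD| ∈ [7, 25]
|AC| ∈ [1, 17]
|BC| ∈ [0, 33]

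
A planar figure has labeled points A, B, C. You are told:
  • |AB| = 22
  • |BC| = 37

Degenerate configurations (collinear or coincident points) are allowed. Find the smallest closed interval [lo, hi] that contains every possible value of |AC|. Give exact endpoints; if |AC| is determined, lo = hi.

|AB| ∈ {22}
|BC| ∈ {37}
|AC| ∈ [15, 59]

|AC| ∈ [15, 59]  (≈ [15.0000, 59.0000])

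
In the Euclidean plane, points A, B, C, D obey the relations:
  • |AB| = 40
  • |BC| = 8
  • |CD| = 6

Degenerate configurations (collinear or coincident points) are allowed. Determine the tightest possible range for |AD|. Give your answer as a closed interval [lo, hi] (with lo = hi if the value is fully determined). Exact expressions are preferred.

|AB| ∈ {40}
|BC| ∈ {8}
|CD| ∈ {6}
|AC| ∈ [32, 48]
|BD| ∈ [2, 14]
|AD| ∈ [26, 54]

|AD| ∈ [26, 54]  (≈ [26.0000, 54.0000])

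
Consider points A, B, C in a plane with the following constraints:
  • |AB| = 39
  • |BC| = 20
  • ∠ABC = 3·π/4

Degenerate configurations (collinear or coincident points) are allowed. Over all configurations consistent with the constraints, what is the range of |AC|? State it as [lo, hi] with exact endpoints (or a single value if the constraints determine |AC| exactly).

|AB| ∈ {39}
|BC| ∈ {20}
|AC| ∈ {√(780·√(2) + 1921)}

|AC| = √(780·√(2) + 1921)  (≈ 54.9917)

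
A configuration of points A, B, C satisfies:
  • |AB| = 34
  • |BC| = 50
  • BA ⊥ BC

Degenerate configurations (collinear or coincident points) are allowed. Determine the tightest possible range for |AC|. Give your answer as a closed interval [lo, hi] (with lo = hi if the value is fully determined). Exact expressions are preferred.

|AB| ∈ {34}
|BC| ∈ {50}
|AC| ∈ {2·√(914)}

|AC| = 2·√(914)  (≈ 60.4649)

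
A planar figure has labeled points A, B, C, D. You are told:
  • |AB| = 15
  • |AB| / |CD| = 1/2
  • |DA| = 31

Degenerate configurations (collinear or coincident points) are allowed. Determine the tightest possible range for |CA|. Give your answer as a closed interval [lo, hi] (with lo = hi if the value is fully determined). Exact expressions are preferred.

|AB| ∈ {15}
|AD| ∈ {31}
|CD| ∈ {30}
|BD| ∈ [16, 46]
|AC| ∈ [1, 61]
|BC| ∈ [0, 76]

|CA| ∈ [1, 61]  (≈ [1.0000, 61.0000])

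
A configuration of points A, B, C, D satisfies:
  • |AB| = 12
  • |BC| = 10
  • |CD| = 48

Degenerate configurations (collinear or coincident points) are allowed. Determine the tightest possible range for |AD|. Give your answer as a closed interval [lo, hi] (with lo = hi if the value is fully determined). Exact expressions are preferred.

|AD| ∈ [26, 70]  (≈ [26.0000, 70.0000])

|AB| ∈ {12}
|BC| ∈ {10}
|CD| ∈ {48}
|AC| ∈ [2, 22]
|BD| ∈ [38, 58]
|AD| ∈ [26, 70]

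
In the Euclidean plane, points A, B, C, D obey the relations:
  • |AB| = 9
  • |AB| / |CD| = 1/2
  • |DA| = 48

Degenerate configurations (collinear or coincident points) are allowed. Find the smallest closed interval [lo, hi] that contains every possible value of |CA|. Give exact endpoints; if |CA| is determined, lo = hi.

|CA| ∈ [30, 66]  (≈ [30.0000, 66.0000])

|AB| ∈ {9}
|AD| ∈ {48}
|CD| ∈ {18}
|BD| ∈ [39, 57]
|AC| ∈ [30, 66]
|BC| ∈ [21, 75]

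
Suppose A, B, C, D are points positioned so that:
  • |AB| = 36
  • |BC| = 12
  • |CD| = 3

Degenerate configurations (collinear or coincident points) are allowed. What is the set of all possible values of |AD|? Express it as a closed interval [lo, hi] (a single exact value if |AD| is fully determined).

|AD| ∈ [21, 51]  (≈ [21.0000, 51.0000])

|AB| ∈ {36}
|BC| ∈ {12}
|CD| ∈ {3}
|AC| ∈ [24, 48]
|BD| ∈ [9, 15]
|AD| ∈ [21, 51]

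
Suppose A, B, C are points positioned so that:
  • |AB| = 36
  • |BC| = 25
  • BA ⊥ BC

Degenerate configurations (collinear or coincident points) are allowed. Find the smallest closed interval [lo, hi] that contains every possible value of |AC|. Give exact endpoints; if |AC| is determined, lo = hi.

|AB| ∈ {36}
|BC| ∈ {25}
|AC| ∈ {√(1921)}

|AC| = √(1921)  (≈ 43.8292)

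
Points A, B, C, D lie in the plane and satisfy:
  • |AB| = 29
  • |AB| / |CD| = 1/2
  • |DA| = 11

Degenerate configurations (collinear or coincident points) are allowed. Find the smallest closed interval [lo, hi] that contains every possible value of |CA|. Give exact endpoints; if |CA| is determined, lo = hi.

|AB| ∈ {29}
|AD| ∈ {11}
|CD| ∈ {58}
|BD| ∈ [18, 40]
|AC| ∈ [47, 69]
|BC| ∈ [18, 98]

|CA| ∈ [47, 69]  (≈ [47.0000, 69.0000])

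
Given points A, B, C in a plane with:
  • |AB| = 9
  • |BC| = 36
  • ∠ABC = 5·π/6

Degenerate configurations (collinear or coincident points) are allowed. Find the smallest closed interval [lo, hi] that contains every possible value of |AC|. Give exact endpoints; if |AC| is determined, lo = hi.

|AC| = 9·√(4·√(3) + 17)  (≈ 44.0248)

|AB| ∈ {9}
|BC| ∈ {36}
|AC| ∈ {9·√(4·√(3) + 17)}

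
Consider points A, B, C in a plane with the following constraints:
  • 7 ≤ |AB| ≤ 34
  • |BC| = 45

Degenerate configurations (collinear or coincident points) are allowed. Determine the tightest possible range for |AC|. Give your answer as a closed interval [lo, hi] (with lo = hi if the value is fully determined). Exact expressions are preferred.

|AB| ∈ [7, 34]
|BC| ∈ {45}
|AC| ∈ [11, 79]

|AC| ∈ [11, 79]  (≈ [11.0000, 79.0000])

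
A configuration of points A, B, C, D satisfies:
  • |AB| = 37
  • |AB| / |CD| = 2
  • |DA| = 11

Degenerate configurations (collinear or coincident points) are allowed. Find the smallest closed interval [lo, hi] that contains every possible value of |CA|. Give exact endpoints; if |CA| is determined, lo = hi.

|CA| ∈ [15/2, 59/2]  (≈ [7.5000, 29.5000])

|AB| ∈ {37}
|AD| ∈ {11}
|CD| ∈ {37/2}
|BD| ∈ [26, 48]
|AC| ∈ [15/2, 59/2]
|BC| ∈ [15/2, 133/2]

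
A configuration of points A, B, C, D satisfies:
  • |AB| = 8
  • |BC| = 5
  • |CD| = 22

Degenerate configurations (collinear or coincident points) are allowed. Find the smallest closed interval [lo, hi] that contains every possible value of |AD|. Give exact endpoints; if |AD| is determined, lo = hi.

|AD| ∈ [9, 35]  (≈ [9.0000, 35.0000])

|AB| ∈ {8}
|BC| ∈ {5}
|CD| ∈ {22}
|AC| ∈ [3, 13]
|BD| ∈ [17, 27]
|AD| ∈ [9, 35]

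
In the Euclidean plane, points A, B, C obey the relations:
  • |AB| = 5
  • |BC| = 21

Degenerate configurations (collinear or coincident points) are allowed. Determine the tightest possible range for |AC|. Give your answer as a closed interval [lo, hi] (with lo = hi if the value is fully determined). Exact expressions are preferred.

|AC| ∈ [16, 26]  (≈ [16.0000, 26.0000])

|AB| ∈ {5}
|BC| ∈ {21}
|AC| ∈ [16, 26]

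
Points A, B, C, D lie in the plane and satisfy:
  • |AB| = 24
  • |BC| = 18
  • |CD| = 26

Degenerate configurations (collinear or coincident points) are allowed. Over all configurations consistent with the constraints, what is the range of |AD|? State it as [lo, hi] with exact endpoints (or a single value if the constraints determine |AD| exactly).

|AD| ∈ [0, 68]  (≈ [0.0000, 68.0000])

|AB| ∈ {24}
|BC| ∈ {18}
|CD| ∈ {26}
|AC| ∈ [6, 42]
|BD| ∈ [8, 44]
|AD| ∈ [0, 68]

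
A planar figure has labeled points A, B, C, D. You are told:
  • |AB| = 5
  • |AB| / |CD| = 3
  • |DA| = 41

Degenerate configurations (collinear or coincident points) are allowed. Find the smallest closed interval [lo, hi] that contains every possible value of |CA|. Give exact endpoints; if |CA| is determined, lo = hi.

|AB| ∈ {5}
|AD| ∈ {41}
|CD| ∈ {5/3}
|BD| ∈ [36, 46]
|AC| ∈ [118/3, 128/3]
|BC| ∈ [103/3, 143/3]

|CA| ∈ [118/3, 128/3]  (≈ [39.3333, 42.6667])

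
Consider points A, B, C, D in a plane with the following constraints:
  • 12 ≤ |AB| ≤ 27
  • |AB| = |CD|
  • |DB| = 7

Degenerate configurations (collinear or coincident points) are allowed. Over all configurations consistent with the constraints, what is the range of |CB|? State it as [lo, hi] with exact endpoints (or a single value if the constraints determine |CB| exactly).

|CB| ∈ [5, 34]  (≈ [5.0000, 34.0000])

|AB| ∈ [12, 27]
|BD| ∈ {7}
|CD| ∈ [12, 27]
|AD| ∈ [5, 34]
|BC| ∈ [5, 34]
|AC| ∈ [0, 61]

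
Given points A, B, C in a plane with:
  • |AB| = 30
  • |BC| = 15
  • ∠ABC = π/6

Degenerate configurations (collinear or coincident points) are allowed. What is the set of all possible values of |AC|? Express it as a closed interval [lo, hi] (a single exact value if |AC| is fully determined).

|AB| ∈ {30}
|BC| ∈ {15}
|AC| ∈ {15·√(5 - 2·√(3))}

|AC| = 15·√(5 - 2·√(3))  (≈ 18.5897)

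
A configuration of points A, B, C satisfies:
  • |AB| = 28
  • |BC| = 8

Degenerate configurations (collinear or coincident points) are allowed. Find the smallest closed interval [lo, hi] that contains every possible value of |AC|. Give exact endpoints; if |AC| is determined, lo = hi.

|AC| ∈ [20, 36]  (≈ [20.0000, 36.0000])

|AB| ∈ {28}
|BC| ∈ {8}
|AC| ∈ [20, 36]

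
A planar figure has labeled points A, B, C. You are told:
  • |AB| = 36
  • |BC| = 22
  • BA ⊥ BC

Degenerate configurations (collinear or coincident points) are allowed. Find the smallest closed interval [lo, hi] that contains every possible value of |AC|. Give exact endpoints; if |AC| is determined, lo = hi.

|AB| ∈ {36}
|BC| ∈ {22}
|AC| ∈ {2·√(445)}

|AC| = 2·√(445)  (≈ 42.1900)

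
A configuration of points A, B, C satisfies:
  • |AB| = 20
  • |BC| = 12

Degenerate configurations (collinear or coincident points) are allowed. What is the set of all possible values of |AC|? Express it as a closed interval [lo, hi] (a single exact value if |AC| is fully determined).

|AB| ∈ {20}
|BC| ∈ {12}
|AC| ∈ [8, 32]

|AC| ∈ [8, 32]  (≈ [8.0000, 32.0000])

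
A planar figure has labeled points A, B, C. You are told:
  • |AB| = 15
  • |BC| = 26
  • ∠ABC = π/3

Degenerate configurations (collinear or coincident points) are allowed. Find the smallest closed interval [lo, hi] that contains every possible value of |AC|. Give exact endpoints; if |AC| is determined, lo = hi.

|AC| = √(511)  (≈ 22.6053)

|AB| ∈ {15}
|BC| ∈ {26}
|AC| ∈ {√(511)}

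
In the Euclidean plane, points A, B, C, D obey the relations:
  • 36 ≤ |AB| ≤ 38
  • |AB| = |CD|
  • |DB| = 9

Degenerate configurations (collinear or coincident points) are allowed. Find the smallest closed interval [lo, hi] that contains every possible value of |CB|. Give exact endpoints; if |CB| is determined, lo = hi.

|AB| ∈ [36, 38]
|BD| ∈ {9}
|CD| ∈ [36, 38]
|AD| ∈ [27, 47]
|BC| ∈ [27, 47]
|AC| ∈ [0, 85]

|CB| ∈ [27, 47]  (≈ [27.0000, 47.0000])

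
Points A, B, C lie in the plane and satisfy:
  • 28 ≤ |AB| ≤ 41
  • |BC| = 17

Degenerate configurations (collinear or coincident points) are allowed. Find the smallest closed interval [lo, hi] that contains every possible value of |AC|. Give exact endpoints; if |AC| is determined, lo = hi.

|AC| ∈ [11, 58]  (≈ [11.0000, 58.0000])

|AB| ∈ [28, 41]
|BC| ∈ {17}
|AC| ∈ [11, 58]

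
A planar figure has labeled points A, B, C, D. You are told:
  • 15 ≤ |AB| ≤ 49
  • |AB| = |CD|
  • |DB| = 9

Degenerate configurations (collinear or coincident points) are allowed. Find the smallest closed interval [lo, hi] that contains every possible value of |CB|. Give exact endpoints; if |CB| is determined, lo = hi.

|AB| ∈ [15, 49]
|BD| ∈ {9}
|CD| ∈ [15, 49]
|AD| ∈ [6, 58]
|BC| ∈ [6, 58]
|AC| ∈ [0, 107]

|CB| ∈ [6, 58]  (≈ [6.0000, 58.0000])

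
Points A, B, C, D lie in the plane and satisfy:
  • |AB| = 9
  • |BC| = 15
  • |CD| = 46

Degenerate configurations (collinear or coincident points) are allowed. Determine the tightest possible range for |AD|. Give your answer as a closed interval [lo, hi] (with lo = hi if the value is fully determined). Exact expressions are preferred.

|AB| ∈ {9}
|BC| ∈ {15}
|CD| ∈ {46}
|AC| ∈ [6, 24]
|BD| ∈ [31, 61]
|AD| ∈ [22, 70]

|AD| ∈ [22, 70]  (≈ [22.0000, 70.0000])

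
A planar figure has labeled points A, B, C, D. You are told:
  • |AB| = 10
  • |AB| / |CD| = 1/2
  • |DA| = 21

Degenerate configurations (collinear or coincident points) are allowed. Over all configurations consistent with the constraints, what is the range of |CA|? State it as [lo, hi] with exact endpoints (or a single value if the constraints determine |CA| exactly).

|AB| ∈ {10}
|AD| ∈ {21}
|CD| ∈ {20}
|BD| ∈ [11, 31]
|AC| ∈ [1, 41]
|BC| ∈ [0, 51]

|CA| ∈ [1, 41]  (≈ [1.0000, 41.0000])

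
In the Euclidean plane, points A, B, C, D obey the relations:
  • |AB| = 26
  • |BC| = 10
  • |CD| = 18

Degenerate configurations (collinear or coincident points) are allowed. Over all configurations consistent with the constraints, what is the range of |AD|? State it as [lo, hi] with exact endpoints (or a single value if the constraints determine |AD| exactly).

|AB| ∈ {26}
|BC| ∈ {10}
|CD| ∈ {18}
|AC| ∈ [16, 36]
|BD| ∈ [8, 28]
|AD| ∈ [0, 54]

|AD| ∈ [0, 54]  (≈ [0.0000, 54.0000])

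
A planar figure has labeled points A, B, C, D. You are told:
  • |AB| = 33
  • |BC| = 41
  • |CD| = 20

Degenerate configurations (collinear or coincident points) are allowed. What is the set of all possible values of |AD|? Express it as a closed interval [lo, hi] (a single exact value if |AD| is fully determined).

|AB| ∈ {33}
|BC| ∈ {41}
|CD| ∈ {20}
|AC| ∈ [8, 74]
|BD| ∈ [21, 61]
|AD| ∈ [0, 94]

|AD| ∈ [0, 94]  (≈ [0.0000, 94.0000])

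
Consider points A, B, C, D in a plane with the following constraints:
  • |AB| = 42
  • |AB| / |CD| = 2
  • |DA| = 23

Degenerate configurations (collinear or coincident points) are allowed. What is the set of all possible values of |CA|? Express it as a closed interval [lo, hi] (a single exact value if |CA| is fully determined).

|CA| ∈ [2, 44]  (≈ [2.0000, 44.0000])

|AB| ∈ {42}
|AD| ∈ {23}
|CD| ∈ {21}
|BD| ∈ [19, 65]
|AC| ∈ [2, 44]
|BC| ∈ [0, 86]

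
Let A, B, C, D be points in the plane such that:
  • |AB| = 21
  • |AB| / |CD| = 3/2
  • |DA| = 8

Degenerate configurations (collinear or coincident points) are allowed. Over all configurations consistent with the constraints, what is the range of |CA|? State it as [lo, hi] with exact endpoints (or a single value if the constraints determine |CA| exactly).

|CA| ∈ [6, 22]  (≈ [6.0000, 22.0000])

|AB| ∈ {21}
|AD| ∈ {8}
|CD| ∈ {14}
|BD| ∈ [13, 29]
|AC| ∈ [6, 22]
|BC| ∈ [0, 43]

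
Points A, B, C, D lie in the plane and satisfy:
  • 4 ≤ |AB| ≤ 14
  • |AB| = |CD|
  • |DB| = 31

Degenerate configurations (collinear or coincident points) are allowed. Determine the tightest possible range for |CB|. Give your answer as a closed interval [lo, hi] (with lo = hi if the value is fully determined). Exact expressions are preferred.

|AB| ∈ [4, 14]
|BD| ∈ {31}
|CD| ∈ [4, 14]
|AD| ∈ [17, 45]
|BC| ∈ [17, 45]
|AC| ∈ [3, 59]

|CB| ∈ [17, 45]  (≈ [17.0000, 45.0000])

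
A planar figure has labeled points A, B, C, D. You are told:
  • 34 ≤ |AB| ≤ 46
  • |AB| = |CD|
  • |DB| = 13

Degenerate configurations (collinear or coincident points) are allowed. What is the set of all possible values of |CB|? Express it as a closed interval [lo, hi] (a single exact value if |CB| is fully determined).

|AB| ∈ [34, 46]
|BD| ∈ {13}
|CD| ∈ [34, 46]
|AD| ∈ [21, 59]
|BC| ∈ [21, 59]
|AC| ∈ [0, 105]

|CB| ∈ [21, 59]  (≈ [21.0000, 59.0000])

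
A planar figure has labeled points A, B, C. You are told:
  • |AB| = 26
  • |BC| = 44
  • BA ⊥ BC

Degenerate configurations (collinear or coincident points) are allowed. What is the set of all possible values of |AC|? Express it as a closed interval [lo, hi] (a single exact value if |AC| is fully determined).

|AB| ∈ {26}
|BC| ∈ {44}
|AC| ∈ {2·√(653)}

|AC| = 2·√(653)  (≈ 51.1077)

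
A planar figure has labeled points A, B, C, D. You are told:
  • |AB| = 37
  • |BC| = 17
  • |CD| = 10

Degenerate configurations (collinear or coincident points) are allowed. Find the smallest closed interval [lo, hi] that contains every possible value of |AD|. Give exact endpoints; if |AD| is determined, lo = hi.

|AB| ∈ {37}
|BC| ∈ {17}
|CD| ∈ {10}
|AC| ∈ [20, 54]
|BD| ∈ [7, 27]
|AD| ∈ [10, 64]

|AD| ∈ [10, 64]  (≈ [10.0000, 64.0000])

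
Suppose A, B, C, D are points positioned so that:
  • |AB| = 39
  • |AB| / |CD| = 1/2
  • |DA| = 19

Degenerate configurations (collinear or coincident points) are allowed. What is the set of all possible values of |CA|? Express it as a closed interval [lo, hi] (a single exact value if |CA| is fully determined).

|CA| ∈ [59, 97]  (≈ [59.0000, 97.0000])

|AB| ∈ {39}
|AD| ∈ {19}
|CD| ∈ {78}
|BD| ∈ [20, 58]
|AC| ∈ [59, 97]
|BC| ∈ [20, 136]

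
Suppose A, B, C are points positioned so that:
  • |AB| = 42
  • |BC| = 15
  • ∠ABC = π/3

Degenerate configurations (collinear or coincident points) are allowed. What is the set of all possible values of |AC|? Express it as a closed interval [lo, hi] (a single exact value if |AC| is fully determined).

|AC| = 3·√(151)  (≈ 36.8646)

|AB| ∈ {42}
|BC| ∈ {15}
|AC| ∈ {3·√(151)}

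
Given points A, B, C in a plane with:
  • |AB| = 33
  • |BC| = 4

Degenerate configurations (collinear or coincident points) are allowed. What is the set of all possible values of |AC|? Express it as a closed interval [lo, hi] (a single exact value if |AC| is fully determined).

|AB| ∈ {33}
|BC| ∈ {4}
|AC| ∈ [29, 37]

|AC| ∈ [29, 37]  (≈ [29.0000, 37.0000])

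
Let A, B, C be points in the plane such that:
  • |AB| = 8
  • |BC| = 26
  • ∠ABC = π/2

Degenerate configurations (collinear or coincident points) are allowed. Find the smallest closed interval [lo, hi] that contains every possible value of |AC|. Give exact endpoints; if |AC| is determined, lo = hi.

|AB| ∈ {8}
|BC| ∈ {26}
|AC| ∈ {2·√(185)}

|AC| = 2·√(185)  (≈ 27.2029)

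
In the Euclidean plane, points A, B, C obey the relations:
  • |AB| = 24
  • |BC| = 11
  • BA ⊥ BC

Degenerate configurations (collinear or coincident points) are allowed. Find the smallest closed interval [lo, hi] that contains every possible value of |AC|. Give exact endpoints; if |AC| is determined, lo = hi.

|AC| = √(697)  (≈ 26.4008)

|AB| ∈ {24}
|BC| ∈ {11}
|AC| ∈ {√(697)}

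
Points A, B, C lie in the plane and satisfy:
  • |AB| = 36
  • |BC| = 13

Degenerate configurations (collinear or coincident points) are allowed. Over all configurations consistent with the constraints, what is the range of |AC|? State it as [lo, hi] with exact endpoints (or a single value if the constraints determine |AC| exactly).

|AC| ∈ [23, 49]  (≈ [23.0000, 49.0000])

|AB| ∈ {36}
|BC| ∈ {13}
|AC| ∈ [23, 49]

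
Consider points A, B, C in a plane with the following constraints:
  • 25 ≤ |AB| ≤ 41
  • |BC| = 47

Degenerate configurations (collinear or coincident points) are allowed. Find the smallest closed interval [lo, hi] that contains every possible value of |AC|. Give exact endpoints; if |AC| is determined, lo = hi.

|AC| ∈ [6, 88]  (≈ [6.0000, 88.0000])

|AB| ∈ [25, 41]
|BC| ∈ {47}
|AC| ∈ [6, 88]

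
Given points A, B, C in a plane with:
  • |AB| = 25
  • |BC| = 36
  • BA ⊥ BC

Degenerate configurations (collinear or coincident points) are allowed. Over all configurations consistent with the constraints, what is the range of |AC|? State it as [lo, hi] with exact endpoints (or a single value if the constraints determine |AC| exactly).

|AC| = √(1921)  (≈ 43.8292)

|AB| ∈ {25}
|BC| ∈ {36}
|AC| ∈ {√(1921)}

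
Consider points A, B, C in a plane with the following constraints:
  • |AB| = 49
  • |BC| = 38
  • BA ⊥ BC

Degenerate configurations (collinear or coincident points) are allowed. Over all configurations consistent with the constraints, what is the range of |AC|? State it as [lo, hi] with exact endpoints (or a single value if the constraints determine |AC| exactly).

|AC| = √(3845)  (≈ 62.0081)

|AB| ∈ {49}
|BC| ∈ {38}
|AC| ∈ {√(3845)}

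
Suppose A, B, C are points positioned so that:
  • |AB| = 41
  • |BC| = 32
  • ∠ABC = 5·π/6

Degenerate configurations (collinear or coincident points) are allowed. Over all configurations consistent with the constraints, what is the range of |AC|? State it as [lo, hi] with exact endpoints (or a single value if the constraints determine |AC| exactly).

|AC| = √(1312·√(3) + 2705)  (≈ 70.5511)

|AB| ∈ {41}
|BC| ∈ {32}
|AC| ∈ {√(1312·√(3) + 2705)}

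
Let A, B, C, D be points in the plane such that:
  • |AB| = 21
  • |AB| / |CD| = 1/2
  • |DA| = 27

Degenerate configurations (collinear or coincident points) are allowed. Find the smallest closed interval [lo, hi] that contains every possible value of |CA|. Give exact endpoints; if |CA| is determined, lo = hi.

|AB| ∈ {21}
|AD| ∈ {27}
|CD| ∈ {42}
|BD| ∈ [6, 48]
|AC| ∈ [15, 69]
|BC| ∈ [0, 90]

|CA| ∈ [15, 69]  (≈ [15.0000, 69.0000])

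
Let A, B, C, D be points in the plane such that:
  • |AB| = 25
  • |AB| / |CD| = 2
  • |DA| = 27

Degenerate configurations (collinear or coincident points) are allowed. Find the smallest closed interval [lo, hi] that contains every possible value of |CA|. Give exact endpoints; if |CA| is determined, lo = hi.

|AB| ∈ {25}
|AD| ∈ {27}
|CD| ∈ {25/2}
|BD| ∈ [2, 52]
|AC| ∈ [29/2, 79/2]
|BC| ∈ [0, 129/2]

|CA| ∈ [29/2, 79/2]  (≈ [14.5000, 39.5000])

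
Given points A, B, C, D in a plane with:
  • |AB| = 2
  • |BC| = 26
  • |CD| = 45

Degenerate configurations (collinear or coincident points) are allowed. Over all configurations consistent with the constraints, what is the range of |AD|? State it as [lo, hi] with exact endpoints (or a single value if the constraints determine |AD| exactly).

|AB| ∈ {2}
|BC| ∈ {26}
|CD| ∈ {45}
|AC| ∈ [24, 28]
|BD| ∈ [19, 71]
|AD| ∈ [17, 73]

|AD| ∈ [17, 73]  (≈ [17.0000, 73.0000])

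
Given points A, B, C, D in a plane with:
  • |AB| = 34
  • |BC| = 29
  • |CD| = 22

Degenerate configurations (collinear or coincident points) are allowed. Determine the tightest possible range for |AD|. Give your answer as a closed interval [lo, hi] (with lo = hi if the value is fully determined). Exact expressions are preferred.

|AD| ∈ [0, 85]  (≈ [0.0000, 85.0000])

|AB| ∈ {34}
|BC| ∈ {29}
|CD| ∈ {22}
|AC| ∈ [5, 63]
|BD| ∈ [7, 51]
|AD| ∈ [0, 85]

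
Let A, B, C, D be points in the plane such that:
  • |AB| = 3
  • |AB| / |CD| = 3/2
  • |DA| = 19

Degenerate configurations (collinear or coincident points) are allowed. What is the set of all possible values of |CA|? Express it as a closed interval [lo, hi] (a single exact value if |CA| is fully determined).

|AB| ∈ {3}
|AD| ∈ {19}
|CD| ∈ {2}
|BD| ∈ [16, 22]
|AC| ∈ [17, 21]
|BC| ∈ [14, 24]

|CA| ∈ [17, 21]  (≈ [17.0000, 21.0000])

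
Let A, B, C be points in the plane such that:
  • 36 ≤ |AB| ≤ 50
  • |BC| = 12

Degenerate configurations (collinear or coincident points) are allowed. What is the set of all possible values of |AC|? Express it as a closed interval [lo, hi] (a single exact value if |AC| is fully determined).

|AC| ∈ [24, 62]  (≈ [24.0000, 62.0000])

|AB| ∈ [36, 50]
|BC| ∈ {12}
|AC| ∈ [24, 62]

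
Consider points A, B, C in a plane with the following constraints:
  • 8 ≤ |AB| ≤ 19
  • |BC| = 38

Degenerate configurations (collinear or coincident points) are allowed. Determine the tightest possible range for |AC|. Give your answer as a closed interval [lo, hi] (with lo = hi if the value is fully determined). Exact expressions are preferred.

|AC| ∈ [19, 57]  (≈ [19.0000, 57.0000])

|AB| ∈ [8, 19]
|BC| ∈ {38}
|AC| ∈ [19, 57]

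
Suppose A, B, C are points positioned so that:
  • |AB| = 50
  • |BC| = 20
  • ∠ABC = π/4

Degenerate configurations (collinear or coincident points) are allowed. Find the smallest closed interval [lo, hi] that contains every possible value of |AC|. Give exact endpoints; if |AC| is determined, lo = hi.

|AB| ∈ {50}
|BC| ∈ {20}
|AC| ∈ {10·√(29 - 10·√(2))}

|AC| = 10·√(29 - 10·√(2))  (≈ 38.5459)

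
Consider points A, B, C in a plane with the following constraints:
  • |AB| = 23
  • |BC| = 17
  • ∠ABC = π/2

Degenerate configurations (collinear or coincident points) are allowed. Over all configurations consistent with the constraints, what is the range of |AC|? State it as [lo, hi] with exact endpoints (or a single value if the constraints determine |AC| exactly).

|AC| = √(818)  (≈ 28.6007)

|AB| ∈ {23}
|BC| ∈ {17}
|AC| ∈ {√(818)}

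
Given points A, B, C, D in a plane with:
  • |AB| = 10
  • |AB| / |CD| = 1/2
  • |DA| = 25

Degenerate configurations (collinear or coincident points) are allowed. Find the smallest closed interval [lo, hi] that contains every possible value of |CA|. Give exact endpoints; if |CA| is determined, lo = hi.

|AB| ∈ {10}
|AD| ∈ {25}
|CD| ∈ {20}
|BD| ∈ [15, 35]
|AC| ∈ [5, 45]
|BC| ∈ [0, 55]

|CA| ∈ [5, 45]  (≈ [5.0000, 45.0000])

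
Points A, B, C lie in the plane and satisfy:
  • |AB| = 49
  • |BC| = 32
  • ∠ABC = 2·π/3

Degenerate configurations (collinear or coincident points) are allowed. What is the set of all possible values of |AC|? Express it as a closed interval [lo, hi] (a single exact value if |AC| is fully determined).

|AB| ∈ {49}
|BC| ∈ {32}
|AC| ∈ {√(4993)}

|AC| = √(4993)  (≈ 70.6612)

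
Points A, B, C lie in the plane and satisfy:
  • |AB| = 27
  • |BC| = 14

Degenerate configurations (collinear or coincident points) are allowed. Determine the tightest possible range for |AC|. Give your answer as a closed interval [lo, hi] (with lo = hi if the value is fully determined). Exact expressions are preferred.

|AC| ∈ [13, 41]  (≈ [13.0000, 41.0000])

|AB| ∈ {27}
|BC| ∈ {14}
|AC| ∈ [13, 41]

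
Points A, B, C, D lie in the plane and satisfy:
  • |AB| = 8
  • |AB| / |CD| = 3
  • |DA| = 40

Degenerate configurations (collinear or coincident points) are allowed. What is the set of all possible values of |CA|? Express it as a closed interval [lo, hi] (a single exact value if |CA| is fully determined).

|AB| ∈ {8}
|AD| ∈ {40}
|CD| ∈ {8/3}
|BD| ∈ [32, 48]
|AC| ∈ [112/3, 128/3]
|BC| ∈ [88/3, 152/3]

|CA| ∈ [112/3, 128/3]  (≈ [37.3333, 42.6667])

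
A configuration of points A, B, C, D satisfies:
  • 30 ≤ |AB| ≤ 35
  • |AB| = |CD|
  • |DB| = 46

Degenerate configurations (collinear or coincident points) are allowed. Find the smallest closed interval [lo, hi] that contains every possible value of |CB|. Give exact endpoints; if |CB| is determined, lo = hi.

|AB| ∈ [30, 35]
|BD| ∈ {46}
|CD| ∈ [30, 35]
|AD| ∈ [11, 81]
|BC| ∈ [11, 81]
|AC| ∈ [0, 116]

|CB| ∈ [11, 81]  (≈ [11.0000, 81.0000])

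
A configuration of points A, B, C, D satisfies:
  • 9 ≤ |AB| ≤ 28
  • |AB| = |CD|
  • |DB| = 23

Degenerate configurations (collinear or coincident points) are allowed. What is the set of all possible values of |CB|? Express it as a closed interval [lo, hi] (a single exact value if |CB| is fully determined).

|AB| ∈ [9, 28]
|BD| ∈ {23}
|CD| ∈ [9, 28]
|AD| ∈ [0, 51]
|BC| ∈ [0, 51]
|AC| ∈ [0, 79]

|CB| ∈ [0, 51]  (≈ [0.0000, 51.0000])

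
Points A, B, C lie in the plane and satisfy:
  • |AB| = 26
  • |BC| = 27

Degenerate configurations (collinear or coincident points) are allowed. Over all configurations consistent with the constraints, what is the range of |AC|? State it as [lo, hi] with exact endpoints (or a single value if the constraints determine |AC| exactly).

|AC| ∈ [1, 53]  (≈ [1.0000, 53.0000])

|AB| ∈ {26}
|BC| ∈ {27}
|AC| ∈ [1, 53]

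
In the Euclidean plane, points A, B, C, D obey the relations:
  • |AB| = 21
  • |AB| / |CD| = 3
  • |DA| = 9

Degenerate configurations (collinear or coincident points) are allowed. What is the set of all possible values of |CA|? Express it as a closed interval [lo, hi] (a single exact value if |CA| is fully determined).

|AB| ∈ {21}
|AD| ∈ {9}
|CD| ∈ {7}
|BD| ∈ [12, 30]
|AC| ∈ [2, 16]
|BC| ∈ [5, 37]

|CA| ∈ [2, 16]  (≈ [2.0000, 16.0000])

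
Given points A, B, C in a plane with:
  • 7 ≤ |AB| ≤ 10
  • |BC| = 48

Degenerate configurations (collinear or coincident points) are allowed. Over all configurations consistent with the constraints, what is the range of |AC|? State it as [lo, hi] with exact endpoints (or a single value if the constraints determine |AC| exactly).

|AB| ∈ [7, 10]
|BC| ∈ {48}
|AC| ∈ [38, 58]

|AC| ∈ [38, 58]  (≈ [38.0000, 58.0000])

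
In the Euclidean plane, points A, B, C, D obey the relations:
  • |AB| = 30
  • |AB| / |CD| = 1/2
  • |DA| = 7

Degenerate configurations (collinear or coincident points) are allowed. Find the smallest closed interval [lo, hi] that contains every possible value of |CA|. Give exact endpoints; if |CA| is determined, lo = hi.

|AB| ∈ {30}
|AD| ∈ {7}
|CD| ∈ {60}
|BD| ∈ [23, 37]
|AC| ∈ [53, 67]
|BC| ∈ [23, 97]

|CA| ∈ [53, 67]  (≈ [53.0000, 67.0000])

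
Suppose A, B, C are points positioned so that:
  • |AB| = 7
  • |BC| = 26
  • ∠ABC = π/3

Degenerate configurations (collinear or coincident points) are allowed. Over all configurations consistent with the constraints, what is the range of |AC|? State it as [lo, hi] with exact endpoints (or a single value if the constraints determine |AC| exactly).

|AB| ∈ {7}
|BC| ∈ {26}
|AC| ∈ {√(543)}

|AC| = √(543)  (≈ 23.3024)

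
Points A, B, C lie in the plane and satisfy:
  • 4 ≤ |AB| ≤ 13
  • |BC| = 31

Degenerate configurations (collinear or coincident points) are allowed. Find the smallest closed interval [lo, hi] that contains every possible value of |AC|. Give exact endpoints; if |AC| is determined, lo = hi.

|AC| ∈ [18, 44]  (≈ [18.0000, 44.0000])

|AB| ∈ [4, 13]
|BC| ∈ {31}
|AC| ∈ [18, 44]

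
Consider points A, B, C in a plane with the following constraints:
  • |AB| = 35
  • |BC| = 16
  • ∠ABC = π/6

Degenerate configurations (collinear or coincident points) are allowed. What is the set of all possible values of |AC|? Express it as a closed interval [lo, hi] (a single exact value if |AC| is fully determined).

|AC| = √(1481 - 560·√(3))  (≈ 22.6064)

|AB| ∈ {35}
|BC| ∈ {16}
|AC| ∈ {√(1481 - 560·√(3))}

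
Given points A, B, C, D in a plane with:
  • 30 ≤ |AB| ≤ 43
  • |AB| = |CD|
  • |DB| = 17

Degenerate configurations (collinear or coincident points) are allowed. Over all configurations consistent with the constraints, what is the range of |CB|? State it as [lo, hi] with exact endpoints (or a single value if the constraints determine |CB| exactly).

|CB| ∈ [13, 60]  (≈ [13.0000, 60.0000])

|AB| ∈ [30, 43]
|BD| ∈ {17}
|CD| ∈ [30, 43]
|AD| ∈ [13, 60]
|BC| ∈ [13, 60]
|AC| ∈ [0, 103]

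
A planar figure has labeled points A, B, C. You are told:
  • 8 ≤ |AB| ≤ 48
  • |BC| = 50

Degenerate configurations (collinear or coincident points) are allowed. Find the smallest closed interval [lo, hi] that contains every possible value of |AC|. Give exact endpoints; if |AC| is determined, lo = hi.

|AB| ∈ [8, 48]
|BC| ∈ {50}
|AC| ∈ [2, 98]

|AC| ∈ [2, 98]  (≈ [2.0000, 98.0000])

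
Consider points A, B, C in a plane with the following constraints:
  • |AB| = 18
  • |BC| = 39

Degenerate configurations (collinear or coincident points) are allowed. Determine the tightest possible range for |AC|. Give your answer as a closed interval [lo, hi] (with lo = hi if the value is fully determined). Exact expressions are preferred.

|AC| ∈ [21, 57]  (≈ [21.0000, 57.0000])

|AB| ∈ {18}
|BC| ∈ {39}
|AC| ∈ [21, 57]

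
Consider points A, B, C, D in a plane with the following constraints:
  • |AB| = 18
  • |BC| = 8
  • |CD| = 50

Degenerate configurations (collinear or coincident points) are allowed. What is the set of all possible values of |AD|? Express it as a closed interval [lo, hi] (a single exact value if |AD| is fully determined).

|AD| ∈ [24, 76]  (≈ [24.0000, 76.0000])

|AB| ∈ {18}
|BC| ∈ {8}
|CD| ∈ {50}
|AC| ∈ [10, 26]
|BD| ∈ [42, 58]
|AD| ∈ [24, 76]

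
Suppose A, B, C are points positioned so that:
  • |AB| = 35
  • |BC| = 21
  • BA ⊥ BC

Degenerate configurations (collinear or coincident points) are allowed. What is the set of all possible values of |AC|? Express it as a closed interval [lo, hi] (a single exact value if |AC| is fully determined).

|AC| = 7·√(34)  (≈ 40.8167)

|AB| ∈ {35}
|BC| ∈ {21}
|AC| ∈ {7·√(34)}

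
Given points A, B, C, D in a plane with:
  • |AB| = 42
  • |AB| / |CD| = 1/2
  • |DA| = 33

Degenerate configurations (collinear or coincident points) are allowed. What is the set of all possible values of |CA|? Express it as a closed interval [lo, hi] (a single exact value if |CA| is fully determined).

|AB| ∈ {42}
|AD| ∈ {33}
|CD| ∈ {84}
|BD| ∈ [9, 75]
|AC| ∈ [51, 117]
|BC| ∈ [9, 159]

|CA| ∈ [51, 117]  (≈ [51.0000, 117.0000])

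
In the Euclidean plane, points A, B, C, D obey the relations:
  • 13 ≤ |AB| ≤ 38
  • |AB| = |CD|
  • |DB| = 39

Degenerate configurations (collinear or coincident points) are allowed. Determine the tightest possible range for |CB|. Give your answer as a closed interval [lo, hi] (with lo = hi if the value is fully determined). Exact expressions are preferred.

|AB| ∈ [13, 38]
|BD| ∈ {39}
|CD| ∈ [13, 38]
|AD| ∈ [1, 77]
|BC| ∈ [1, 77]
|AC| ∈ [0, 115]

|CB| ∈ [1, 77]  (≈ [1.0000, 77.0000])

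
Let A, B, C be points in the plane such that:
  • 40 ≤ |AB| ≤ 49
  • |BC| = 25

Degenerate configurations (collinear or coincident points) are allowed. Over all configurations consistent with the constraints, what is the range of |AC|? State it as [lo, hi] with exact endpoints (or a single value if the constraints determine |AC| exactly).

|AC| ∈ [15, 74]  (≈ [15.0000, 74.0000])

|AB| ∈ [40, 49]
|BC| ∈ {25}
|AC| ∈ [15, 74]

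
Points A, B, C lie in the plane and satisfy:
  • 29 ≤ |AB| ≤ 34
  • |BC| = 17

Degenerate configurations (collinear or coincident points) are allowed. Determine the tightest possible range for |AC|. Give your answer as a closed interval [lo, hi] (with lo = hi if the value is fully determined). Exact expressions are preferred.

|AB| ∈ [29, 34]
|BC| ∈ {17}
|AC| ∈ [12, 51]

|AC| ∈ [12, 51]  (≈ [12.0000, 51.0000])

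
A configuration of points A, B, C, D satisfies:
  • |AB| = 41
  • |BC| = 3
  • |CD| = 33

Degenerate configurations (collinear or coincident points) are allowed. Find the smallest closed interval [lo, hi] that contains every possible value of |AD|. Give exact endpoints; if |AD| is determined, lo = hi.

|AD| ∈ [5, 77]  (≈ [5.0000, 77.0000])

|AB| ∈ {41}
|BC| ∈ {3}
|CD| ∈ {33}
|AC| ∈ [38, 44]
|BD| ∈ [30, 36]
|AD| ∈ [5, 77]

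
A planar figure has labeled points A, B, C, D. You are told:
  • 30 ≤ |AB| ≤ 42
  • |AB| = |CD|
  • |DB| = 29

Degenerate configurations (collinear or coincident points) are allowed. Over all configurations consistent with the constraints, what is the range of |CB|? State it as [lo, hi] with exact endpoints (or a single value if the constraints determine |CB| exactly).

|CB| ∈ [1, 71]  (≈ [1.0000, 71.0000])

|AB| ∈ [30, 42]
|BD| ∈ {29}
|CD| ∈ [30, 42]
|AD| ∈ [1, 71]
|BC| ∈ [1, 71]
|AC| ∈ [0, 113]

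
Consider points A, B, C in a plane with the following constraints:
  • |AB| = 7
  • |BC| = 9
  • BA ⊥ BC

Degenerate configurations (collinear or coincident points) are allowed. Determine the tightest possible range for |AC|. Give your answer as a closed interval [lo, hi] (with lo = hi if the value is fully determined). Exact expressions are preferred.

|AC| = √(130)  (≈ 11.4018)

|AB| ∈ {7}
|BC| ∈ {9}
|AC| ∈ {√(130)}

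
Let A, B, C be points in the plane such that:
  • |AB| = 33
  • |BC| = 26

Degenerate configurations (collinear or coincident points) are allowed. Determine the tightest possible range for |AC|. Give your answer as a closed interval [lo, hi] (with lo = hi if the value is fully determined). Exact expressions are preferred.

|AC| ∈ [7, 59]  (≈ [7.0000, 59.0000])

|AB| ∈ {33}
|BC| ∈ {26}
|AC| ∈ [7, 59]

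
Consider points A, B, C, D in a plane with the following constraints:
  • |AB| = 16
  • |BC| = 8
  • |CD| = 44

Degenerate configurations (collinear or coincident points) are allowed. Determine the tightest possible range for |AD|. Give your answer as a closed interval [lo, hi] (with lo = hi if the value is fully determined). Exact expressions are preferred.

|AD| ∈ [20, 68]  (≈ [20.0000, 68.0000])

|AB| ∈ {16}
|BC| ∈ {8}
|CD| ∈ {44}
|AC| ∈ [8, 24]
|BD| ∈ [36, 52]
|AD| ∈ [20, 68]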